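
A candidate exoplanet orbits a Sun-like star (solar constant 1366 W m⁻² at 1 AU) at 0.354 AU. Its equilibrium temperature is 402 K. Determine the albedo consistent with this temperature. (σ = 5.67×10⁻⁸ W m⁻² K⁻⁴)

Flux at 0.354 AU: S = 1366/0.354² = 1.09×10⁴ W m⁻².
From T_eq⁴ = S(1−A)/(4σ): 1−A = 4σT_eq⁴/S.
1−A = 4 × 5.67×10⁻⁸ × (402)⁴ / 1.09×10⁴ = 0.543.

A ≈ 0.46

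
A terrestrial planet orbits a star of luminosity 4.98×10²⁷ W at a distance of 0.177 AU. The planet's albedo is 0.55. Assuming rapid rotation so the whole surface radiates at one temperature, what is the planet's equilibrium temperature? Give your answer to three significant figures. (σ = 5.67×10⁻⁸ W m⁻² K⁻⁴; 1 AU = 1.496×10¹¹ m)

T_eq ≈ 1030 K

d = 0.177 AU = 2.65×10¹⁰ m.
Flux: S = L/(4πd²) = 4.98×10²⁷/(4π×(2.65×10¹⁰)²) = 5.65×10⁵ W m⁻².
Energy balance: absorbed = emitted ⇒ πR²·S(1−A) = 4πR²·σT_eq⁴, so T_eq⁴ = S(1−A)/(4σ).
T_eq = [5.65×10⁵ × 0.45 / (4 × 5.67×10⁻⁸)]^(1/4) = (1.12×10¹²)^(1/4) = 1030 K.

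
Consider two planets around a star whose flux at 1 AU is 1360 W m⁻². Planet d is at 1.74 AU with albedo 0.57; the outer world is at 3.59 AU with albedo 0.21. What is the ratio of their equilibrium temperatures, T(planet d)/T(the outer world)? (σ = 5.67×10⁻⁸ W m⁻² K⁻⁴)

T₁/T₂ ≈ 1.234

T_eq = [S₀(1−A)/(4σd²)]^(1/4), so T ∝ (1−A)^(1/4) / √d.
T₁ = [1360×0.43/(4×5.67×10⁻⁸×1.74²)]^(1/4) = 170.83 K.
T₂ = [1360×0.79/(4×5.67×10⁻⁸×3.59²)]^(1/4) = 138.46 K.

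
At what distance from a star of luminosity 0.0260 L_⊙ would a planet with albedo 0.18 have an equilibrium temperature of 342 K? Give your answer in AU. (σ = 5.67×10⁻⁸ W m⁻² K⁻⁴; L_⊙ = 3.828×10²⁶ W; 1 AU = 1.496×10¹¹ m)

L = 0.0260 × 3.828×10²⁶ = 9.95×10²⁴ W.
From T_eq⁴ = L(1−A)/(16πσd²): d = √[L(1−A)/(16πσT_eq⁴)].
d = √[9.95×10²⁴ × 0.82 / (16π × 5.67×10⁻⁸ × (342)⁴)] = 1.45×10¹⁰ m = 0.0967 AU.

d ≈ 0.0967 AU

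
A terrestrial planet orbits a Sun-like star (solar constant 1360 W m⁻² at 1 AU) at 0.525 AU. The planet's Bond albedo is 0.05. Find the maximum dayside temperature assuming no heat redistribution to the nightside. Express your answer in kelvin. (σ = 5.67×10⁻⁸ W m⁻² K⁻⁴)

T_ss ≈ 536 K

Flux at 0.525 AU: S = 1360/0.525² = 4930 W m⁻².
With no redistribution each surface element balances locally: S(1−A) = σT⁴.
T = [4930 × 0.95 / 5.67×10⁻⁸]^(1/4) = (8.27×10¹⁰)^(1/4) = 536 K.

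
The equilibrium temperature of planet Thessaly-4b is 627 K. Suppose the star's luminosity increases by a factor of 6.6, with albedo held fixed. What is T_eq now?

T_eq ≈ 1000 K

T_eq ∝ L^(1/4) · d^(−1/2).
T′ = 627 × 6.6^(1/4) = 1000 K.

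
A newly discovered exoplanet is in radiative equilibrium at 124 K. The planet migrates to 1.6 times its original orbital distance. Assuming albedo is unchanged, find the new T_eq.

T_eq ∝ L^(1/4) · d^(−1/2).
T′ = 124 / 1.6^(1/2) = 98.0 K.

T_eq ≈ 98.0 K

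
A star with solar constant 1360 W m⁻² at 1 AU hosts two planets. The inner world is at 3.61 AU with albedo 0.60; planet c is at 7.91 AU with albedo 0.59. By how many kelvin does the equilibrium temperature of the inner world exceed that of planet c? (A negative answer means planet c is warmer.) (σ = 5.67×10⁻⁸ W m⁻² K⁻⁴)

ΔT ≈ 37.3 K

T_eq = [S₀(1−A)/(4σd²)]^(1/4), so T ∝ (1−A)^(1/4) / √d.
T₁ = [1360×0.40/(4×5.67×10⁻⁸×3.61²)]^(1/4) = 116.48 K.
T₂ = [1360×0.41/(4×5.67×10⁻⁸×7.91²)]^(1/4) = 79.17 K.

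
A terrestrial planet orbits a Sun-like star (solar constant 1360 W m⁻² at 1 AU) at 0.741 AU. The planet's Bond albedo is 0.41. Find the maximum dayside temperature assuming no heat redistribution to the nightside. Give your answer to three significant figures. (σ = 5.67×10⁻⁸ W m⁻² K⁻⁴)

Flux at 0.741 AU: S = 1360/0.741² = 2480 W m⁻².
With no redistribution each surface element balances locally: S(1−A) = σT⁴.
T = [2480 × 0.59 / 5.67×10⁻⁸]^(1/4) = (2.58×10¹⁰)^(1/4) = 401 K.

T_ss ≈ 401 K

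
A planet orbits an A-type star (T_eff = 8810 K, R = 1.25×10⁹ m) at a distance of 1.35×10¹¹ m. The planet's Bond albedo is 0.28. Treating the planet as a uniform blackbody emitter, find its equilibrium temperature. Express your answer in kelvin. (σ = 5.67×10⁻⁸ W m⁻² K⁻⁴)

L = 4πR_⋆²σT_⋆⁴ = 4π(1.25×10⁹)² × 5.67×10⁻⁸ × (8810)⁴ = 6.71×10²⁷ W.
S = L/(4πd²) = 2.93×10⁴ W m⁻².
Energy balance: absorbed = emitted ⇒ πR²·S(1−A) = 4πR²·σT_eq⁴, so T_eq⁴ = S(1−A)/(4σ).
T_eq = [2.93×10⁴ × 0.72 / (4 × 5.67×10⁻⁸)]^(1/4) = (9.30×10¹⁰)^(1/4) = 552 K.

T_eq ≈ 552 K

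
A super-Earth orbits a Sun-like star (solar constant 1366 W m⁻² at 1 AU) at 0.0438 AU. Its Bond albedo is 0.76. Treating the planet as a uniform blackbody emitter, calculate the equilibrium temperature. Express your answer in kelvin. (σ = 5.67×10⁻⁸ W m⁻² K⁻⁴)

Flux at 0.0438 AU: S = 1366/0.0438² = 7.12×10⁵ W m⁻².
Energy balance: absorbed = emitted ⇒ πR²·S(1−A) = 4πR²·σT_eq⁴, so T_eq⁴ = S(1−A)/(4σ).
T_eq = [7.12×10⁵ × 0.24 / (4 × 5.67×10⁻⁸)]^(1/4) = (7.53×10¹¹)^(1/4) = 932 K.

T_eq ≈ 932 K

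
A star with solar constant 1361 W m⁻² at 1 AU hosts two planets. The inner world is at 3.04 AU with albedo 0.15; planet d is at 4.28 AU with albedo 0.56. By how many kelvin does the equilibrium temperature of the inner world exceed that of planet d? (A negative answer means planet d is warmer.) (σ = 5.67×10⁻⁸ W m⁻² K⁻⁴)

ΔT ≈ 43.7 K

T_eq = [S₀(1−A)/(4σd²)]^(1/4), so T ∝ (1−A)^(1/4) / √d.
T₁ = [1361×0.85/(4×5.67×10⁻⁸×3.04²)]^(1/4) = 153.28 K.
T₂ = [1361×0.44/(4×5.67×10⁻⁸×4.28²)]^(1/4) = 109.57 K.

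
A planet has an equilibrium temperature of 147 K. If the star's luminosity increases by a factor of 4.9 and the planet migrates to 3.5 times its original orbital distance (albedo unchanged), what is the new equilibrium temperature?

T_eq ≈ 117 K

T_eq ∝ L^(1/4) · d^(−1/2).
T′ = 147 × 4.9^(1/4) / 3.5^(1/2) = 117 K.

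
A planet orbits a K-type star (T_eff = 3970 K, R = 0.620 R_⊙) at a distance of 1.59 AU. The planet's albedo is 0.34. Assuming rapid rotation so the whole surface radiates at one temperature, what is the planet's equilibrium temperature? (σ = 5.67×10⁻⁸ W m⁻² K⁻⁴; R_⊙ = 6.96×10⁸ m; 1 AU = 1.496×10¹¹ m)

R_⋆ = 0.620 × 6.96×10⁸ = 4.32×10⁸ m.
d = 1.59 AU = 2.38×10¹¹ m.
L = 4πR_⋆²σT_⋆⁴ = 4π(4.32×10⁸)² × 5.67×10⁻⁸ × (3970)⁴ = 3.30×10²⁵ W.
S = L/(4πd²) = 46.4 W m⁻².
Energy balance: absorbed = emitted ⇒ πR²·S(1−A) = 4πR²·σT_eq⁴, so T_eq⁴ = S(1−A)/(4σ).
T_eq = [46.4 × 0.66 / (4 × 5.67×10⁻⁸)]^(1/4) = (1.35×10⁸)^(1/4) = 108 K.

T_eq ≈ 108 K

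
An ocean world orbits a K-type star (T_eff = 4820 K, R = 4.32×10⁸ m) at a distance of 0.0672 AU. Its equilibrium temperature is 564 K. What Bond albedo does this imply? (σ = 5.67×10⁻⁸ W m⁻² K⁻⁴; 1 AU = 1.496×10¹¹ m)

d = 0.0672 AU = 1.01×10¹⁰ m.
L = 4πR_⋆²σT_⋆⁴ = 4π(4.32×10⁸)² × 5.67×10⁻⁸ × (4820)⁴ = 7.18×10²⁵ W.
S = L/(4πd²) = 5.65×10⁴ W m⁻².
From T_eq⁴ = S(1−A)/(4σ): 1−A = 4σT_eq⁴/S.
1−A = 4 × 5.67×10⁻⁸ × (564)⁴ / 5.65×10⁴ = 0.406.

A ≈ 0.59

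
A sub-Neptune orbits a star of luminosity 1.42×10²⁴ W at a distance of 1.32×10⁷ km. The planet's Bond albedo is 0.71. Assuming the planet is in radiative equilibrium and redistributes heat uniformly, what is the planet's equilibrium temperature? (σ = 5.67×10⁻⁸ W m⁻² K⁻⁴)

d = 1.32×10⁷ km = 1.32×10¹⁰ m.
Flux: S = L/(4πd²) = 1.42×10²⁴/(4π×(1.32×10¹⁰)²) = 649 W m⁻².
Energy balance: absorbed = emitted ⇒ πR²·S(1−A) = 4πR²·σT_eq⁴, so T_eq⁴ = S(1−A)/(4σ).
T_eq = [649 × 0.29 / (4 × 5.67×10⁻⁸)]^(1/4) = (8.29×10⁸)^(1/4) = 170 K.

T_eq ≈ 170 K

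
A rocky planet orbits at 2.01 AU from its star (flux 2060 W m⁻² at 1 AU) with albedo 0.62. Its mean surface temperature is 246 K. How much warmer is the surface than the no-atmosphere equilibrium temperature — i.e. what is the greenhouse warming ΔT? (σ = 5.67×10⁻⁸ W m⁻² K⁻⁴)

S = 2060/2.01² = 509.9 W m⁻².
T_eq = [S(1−A)/(4σ)]^(1/4) = [509.9×0.38/(4×5.67×10⁻⁸)]^(1/4) = 171.0 K.
ΔT = T_surf − T_eq = 246 − 171.0.

ΔT ≈ 75.0 K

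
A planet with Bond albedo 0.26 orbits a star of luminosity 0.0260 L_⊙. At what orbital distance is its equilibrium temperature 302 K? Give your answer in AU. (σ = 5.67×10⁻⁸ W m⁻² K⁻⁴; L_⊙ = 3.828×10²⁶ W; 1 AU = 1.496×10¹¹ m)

d ≈ 0.118 AU

L = 0.0260 × 3.828×10²⁶ = 9.95×10²⁴ W.
From T_eq⁴ = L(1−A)/(16πσd²): d = √[L(1−A)/(16πσT_eq⁴)].
d = √[9.95×10²⁴ × 0.74 / (16π × 5.67×10⁻⁸ × (302)⁴)] = 1.76×10¹⁰ m = 0.118 AU.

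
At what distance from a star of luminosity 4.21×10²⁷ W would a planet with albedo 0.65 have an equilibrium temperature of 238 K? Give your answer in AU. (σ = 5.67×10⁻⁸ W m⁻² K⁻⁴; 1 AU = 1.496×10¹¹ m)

d ≈ 2.68 AU

From T_eq⁴ = L(1−A)/(16πσd²): d = √[L(1−A)/(16πσT_eq⁴)].
d = √[4.21×10²⁷ × 0.35 / (16π × 5.67×10⁻⁸ × (238)⁴)] = 4.01×10¹¹ m = 2.68 AU.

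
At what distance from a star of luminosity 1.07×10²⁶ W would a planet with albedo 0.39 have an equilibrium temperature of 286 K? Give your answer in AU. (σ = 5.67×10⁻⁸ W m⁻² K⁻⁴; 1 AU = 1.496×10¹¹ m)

d ≈ 0.391 AU

From T_eq⁴ = L(1−A)/(16πσd²): d = √[L(1−A)/(16πσT_eq⁴)].
d = √[1.07×10²⁶ × 0.61 / (16π × 5.67×10⁻⁸ × (286)⁴)] = 5.85×10¹⁰ m = 0.391 AU.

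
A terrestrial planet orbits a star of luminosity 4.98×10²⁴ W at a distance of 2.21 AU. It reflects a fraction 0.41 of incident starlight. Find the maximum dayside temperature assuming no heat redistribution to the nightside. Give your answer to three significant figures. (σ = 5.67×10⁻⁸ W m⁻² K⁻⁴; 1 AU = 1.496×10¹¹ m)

T_ss ≈ 78.4 K

d = 2.21 AU = 3.31×10¹¹ m.
Flux: S = L/(4πd²) = 4.98×10²⁴/(4π×(3.31×10¹¹)²) = 3.63 W m⁻².
With no redistribution each surface element balances locally: S(1−A) = σT⁴.
T = [3.63 × 0.59 / 5.67×10⁻⁸]^(1/4) = (3.77×10⁷)^(1/4) = 78.4 K.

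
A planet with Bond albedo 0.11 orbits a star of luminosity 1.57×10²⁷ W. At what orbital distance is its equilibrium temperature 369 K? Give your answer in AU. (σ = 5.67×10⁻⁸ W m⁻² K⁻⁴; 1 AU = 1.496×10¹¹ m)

d ≈ 1.09 AU

From T_eq⁴ = L(1−A)/(16πσd²): d = √[L(1−A)/(16πσT_eq⁴)].
d = √[1.57×10²⁷ × 0.89 / (16π × 5.67×10⁻⁸ × (369)⁴)] = 1.63×10¹¹ m = 1.09 AU.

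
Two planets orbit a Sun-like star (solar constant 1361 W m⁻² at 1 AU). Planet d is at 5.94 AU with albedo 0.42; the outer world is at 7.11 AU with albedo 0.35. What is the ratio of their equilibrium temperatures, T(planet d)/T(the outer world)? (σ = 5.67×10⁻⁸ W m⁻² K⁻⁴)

T₁/T₂ ≈ 1.063

T_eq = [S₀(1−A)/(4σd²)]^(1/4), so T ∝ (1−A)^(1/4) / √d.
T₁ = [1361×0.58/(4×5.67×10⁻⁸×5.94²)]^(1/4) = 99.66 K.
T₂ = [1361×0.65/(4×5.67×10⁻⁸×7.11²)]^(1/4) = 93.72 K.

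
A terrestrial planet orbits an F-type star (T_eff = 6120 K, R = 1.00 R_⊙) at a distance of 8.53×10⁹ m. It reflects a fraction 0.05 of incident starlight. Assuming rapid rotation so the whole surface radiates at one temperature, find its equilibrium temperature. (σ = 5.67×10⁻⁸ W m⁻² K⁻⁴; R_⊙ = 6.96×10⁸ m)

T_eq ≈ 1220 K

R_⋆ = 1.00 × 6.96×10⁸ = 6.96×10⁸ m.
L = 4πR_⋆²σT_⋆⁴ = 4π(6.96×10⁸)² × 5.67×10⁻⁸ × (6120)⁴ = 4.84×10²⁶ W.
S = L/(4πd²) = 5.30×10⁵ W m⁻².
Energy balance: absorbed = emitted ⇒ πR²·S(1−A) = 4πR²·σT_eq⁴, so T_eq⁴ = S(1−A)/(4σ).
T_eq = [5.30×10⁵ × 0.95 / (4 × 5.67×10⁻⁸)]^(1/4) = (2.22×10¹²)^(1/4) = 1220 K.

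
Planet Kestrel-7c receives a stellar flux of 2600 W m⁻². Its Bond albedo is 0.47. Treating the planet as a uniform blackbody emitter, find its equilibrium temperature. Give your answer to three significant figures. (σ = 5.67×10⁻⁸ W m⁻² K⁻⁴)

T_eq ≈ 279 K

Energy balance: absorbed = emitted ⇒ πR²·S(1−A) = 4πR²·σT_eq⁴, so T_eq⁴ = S(1−A)/(4σ).
T_eq = [2600 × 0.53 / (4 × 5.67×10⁻⁸)]^(1/4) = (6.08×10⁹)^(1/4) = 279 K.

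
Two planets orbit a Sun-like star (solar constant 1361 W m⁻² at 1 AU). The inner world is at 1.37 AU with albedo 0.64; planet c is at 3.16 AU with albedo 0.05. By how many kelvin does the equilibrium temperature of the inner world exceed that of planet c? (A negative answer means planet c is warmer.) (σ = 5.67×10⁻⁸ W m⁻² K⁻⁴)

T_eq = [S₀(1−A)/(4σd²)]^(1/4), so T ∝ (1−A)^(1/4) / √d.
T₁ = [1361×0.36/(4×5.67×10⁻⁸×1.37²)]^(1/4) = 184.19 K.
T₂ = [1361×0.95/(4×5.67×10⁻⁸×3.16²)]^(1/4) = 154.58 K.

ΔT ≈ 29.6 K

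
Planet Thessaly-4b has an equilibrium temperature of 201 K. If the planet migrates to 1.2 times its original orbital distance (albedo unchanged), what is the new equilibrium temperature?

T_eq ∝ L^(1/4) · d^(−1/2).
T′ = 201 / 1.2^(1/2) = 183 K.

T_eq ≈ 183 K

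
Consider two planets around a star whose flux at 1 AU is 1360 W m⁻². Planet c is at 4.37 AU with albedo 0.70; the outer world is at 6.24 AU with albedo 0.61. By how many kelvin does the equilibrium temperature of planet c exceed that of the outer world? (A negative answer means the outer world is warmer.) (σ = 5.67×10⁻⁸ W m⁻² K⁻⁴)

T_eq = [S₀(1−A)/(4σd²)]^(1/4), so T ∝ (1−A)^(1/4) / √d.
T₁ = [1360×0.30/(4×5.67×10⁻⁸×4.37²)]^(1/4) = 98.52 K.
T₂ = [1360×0.39/(4×5.67×10⁻⁸×6.24²)]^(1/4) = 88.03 K.

ΔT ≈ 10.5 K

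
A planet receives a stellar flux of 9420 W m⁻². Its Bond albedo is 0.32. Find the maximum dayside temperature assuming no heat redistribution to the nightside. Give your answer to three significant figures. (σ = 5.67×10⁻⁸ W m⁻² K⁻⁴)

With no redistribution each surface element balances locally: S(1−A) = σT⁴.
T = [9420 × 0.68 / 5.67×10⁻⁸]^(1/4) = (1.13×10¹¹)^(1/4) = 580 K.

T_ss ≈ 580 K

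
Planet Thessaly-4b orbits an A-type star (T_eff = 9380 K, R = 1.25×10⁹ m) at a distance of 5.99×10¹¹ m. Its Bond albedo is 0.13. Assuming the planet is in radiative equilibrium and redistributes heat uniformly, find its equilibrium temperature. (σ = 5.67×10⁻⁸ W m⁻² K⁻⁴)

T_eq ≈ 293 K

L = 4πR_⋆²σT_⋆⁴ = 4π(1.25×10⁹)² × 5.67×10⁻⁸ × (9380)⁴ = 8.62×10²⁷ W.
S = L/(4πd²) = 1910 W m⁻².
Energy balance: absorbed = emitted ⇒ πR²·S(1−A) = 4πR²·σT_eq⁴, so T_eq⁴ = S(1−A)/(4σ).
T_eq = [1910 × 0.87 / (4 × 5.67×10⁻⁸)]^(1/4) = (7.33×10⁹)^(1/4) = 293 K.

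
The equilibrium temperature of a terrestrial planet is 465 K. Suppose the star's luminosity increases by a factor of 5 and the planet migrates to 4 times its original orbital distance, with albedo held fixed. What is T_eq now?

T_eq ∝ L^(1/4) · d^(−1/2).
T′ = 465 × 5^(1/4) / 4^(1/2) = 348 K.

T_eq ≈ 348 K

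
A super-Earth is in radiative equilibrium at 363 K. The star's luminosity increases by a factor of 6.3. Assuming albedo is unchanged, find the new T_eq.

T_eq ≈ 575 K

T_eq ∝ L^(1/4) · d^(−1/2).
T′ = 363 × 6.3^(1/4) = 575 K.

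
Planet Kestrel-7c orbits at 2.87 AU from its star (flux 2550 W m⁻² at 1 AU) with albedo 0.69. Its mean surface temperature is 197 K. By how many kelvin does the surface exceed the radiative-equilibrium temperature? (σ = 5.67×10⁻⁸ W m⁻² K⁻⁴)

S = 2550/2.87² = 309.6 W m⁻².
T_eq = [S(1−A)/(4σ)]^(1/4) = [309.6×0.31/(4×5.67×10⁻⁸)]^(1/4) = 143.4 K.
ΔT = T_surf − T_eq = 197 − 143.4.

ΔT ≈ 53.6 K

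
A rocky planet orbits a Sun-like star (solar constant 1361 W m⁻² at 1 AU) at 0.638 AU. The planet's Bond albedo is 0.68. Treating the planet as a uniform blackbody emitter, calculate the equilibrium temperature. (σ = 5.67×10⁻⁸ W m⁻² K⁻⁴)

Flux at 0.638 AU: S = 1361/0.638² = 3340 W m⁻².
Energy balance: absorbed = emitted ⇒ πR²·S(1−A) = 4πR²·σT_eq⁴, so T_eq⁴ = S(1−A)/(4σ).
T_eq = [3340 × 0.32 / (4 × 5.67×10⁻⁸)]^(1/4) = (4.72×10⁹)^(1/4) = 262 K.

T_eq ≈ 262 K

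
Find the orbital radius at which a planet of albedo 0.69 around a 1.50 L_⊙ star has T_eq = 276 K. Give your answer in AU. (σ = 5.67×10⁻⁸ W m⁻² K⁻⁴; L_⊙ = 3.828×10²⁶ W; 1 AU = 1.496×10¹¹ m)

L = 1.50 × 3.828×10²⁶ = 5.74×10²⁶ W.
From T_eq⁴ = L(1−A)/(16πσd²): d = √[L(1−A)/(16πσT_eq⁴)].
d = √[5.74×10²⁶ × 0.31 / (16π × 5.67×10⁻⁸ × (276)⁴)] = 1.04×10¹¹ m = 0.693 AU.

d ≈ 0.693 AU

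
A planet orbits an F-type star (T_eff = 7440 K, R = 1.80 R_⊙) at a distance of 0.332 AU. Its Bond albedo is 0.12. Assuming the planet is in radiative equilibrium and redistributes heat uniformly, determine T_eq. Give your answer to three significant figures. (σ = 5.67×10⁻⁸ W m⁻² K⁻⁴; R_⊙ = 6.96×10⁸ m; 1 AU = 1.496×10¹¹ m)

R_⋆ = 1.80 × 6.96×10⁸ = 1.25×10⁹ m.
d = 0.332 AU = 4.97×10¹⁰ m.
L = 4πR_⋆²σT_⋆⁴ = 4π(1.25×10⁹)² × 5.67×10⁻⁸ × (7440)⁴ = 3.43×10²⁷ W.
S = L/(4πd²) = 1.11×10⁵ W m⁻².
Energy balance: absorbed = emitted ⇒ πR²·S(1−A) = 4πR²·σT_eq⁴, so T_eq⁴ = S(1−A)/(4σ).
T_eq = [1.11×10⁵ × 0.88 / (4 × 5.67×10⁻⁸)]^(1/4) = (4.29×10¹¹)^(1/4) = 809 K.

T_eq ≈ 809 K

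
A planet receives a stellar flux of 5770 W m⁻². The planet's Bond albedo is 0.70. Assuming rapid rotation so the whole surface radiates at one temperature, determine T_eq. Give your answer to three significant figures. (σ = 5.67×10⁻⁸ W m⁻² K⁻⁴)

Energy balance: absorbed = emitted ⇒ πR²·S(1−A) = 4πR²·σT_eq⁴, so T_eq⁴ = S(1−A)/(4σ).
T_eq = [5770 × 0.30 / (4 × 5.67×10⁻⁸)]^(1/4) = (7.63×10⁹)^(1/4) = 296 K.

T_eq ≈ 296 K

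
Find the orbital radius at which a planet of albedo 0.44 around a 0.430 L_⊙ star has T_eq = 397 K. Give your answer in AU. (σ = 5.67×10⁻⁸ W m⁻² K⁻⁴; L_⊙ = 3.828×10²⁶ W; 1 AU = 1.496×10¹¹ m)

L = 0.430 × 3.828×10²⁶ = 1.65×10²⁶ W.
From T_eq⁴ = L(1−A)/(16πσd²): d = √[L(1−A)/(16πσT_eq⁴)].
d = √[1.65×10²⁶ × 0.56 / (16π × 5.67×10⁻⁸ × (397)⁴)] = 3.61×10¹⁰ m = 0.241 AU.

d ≈ 0.241 AU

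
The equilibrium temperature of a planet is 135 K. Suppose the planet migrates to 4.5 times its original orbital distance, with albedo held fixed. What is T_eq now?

T_eq ∝ L^(1/4) · d^(−1/2).
T′ = 135 / 4.5^(1/2) = 63.6 K.

T_eq ≈ 63.6 K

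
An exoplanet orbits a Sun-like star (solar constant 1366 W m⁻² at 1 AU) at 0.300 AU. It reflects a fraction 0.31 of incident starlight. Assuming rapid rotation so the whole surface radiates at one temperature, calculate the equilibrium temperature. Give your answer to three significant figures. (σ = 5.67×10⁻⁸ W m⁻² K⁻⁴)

T_eq ≈ 464 K

Flux at 0.300 AU: S = 1366/0.300² = 1.52×10⁴ W m⁻².
Energy balance: absorbed = emitted ⇒ πR²·S(1−A) = 4πR²·σT_eq⁴, so T_eq⁴ = S(1−A)/(4σ).
T_eq = [1.52×10⁴ × 0.69 / (4 × 5.67×10⁻⁸)]^(1/4) = (4.62×10¹⁰)^(1/4) = 464 K.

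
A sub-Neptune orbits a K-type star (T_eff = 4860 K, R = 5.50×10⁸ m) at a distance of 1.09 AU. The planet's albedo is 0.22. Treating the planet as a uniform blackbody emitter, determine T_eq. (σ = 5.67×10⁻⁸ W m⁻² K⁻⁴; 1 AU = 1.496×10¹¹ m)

T_eq ≈ 188 K

d = 1.09 AU = 1.63×10¹¹ m.
L = 4πR_⋆²σT_⋆⁴ = 4π(5.50×10⁸)² × 5.67×10⁻⁸ × (4860)⁴ = 1.20×10²⁶ W.
S = L/(4πd²) = 360 W m⁻².
Energy balance: absorbed = emitted ⇒ πR²·S(1−A) = 4πR²·σT_eq⁴, so T_eq⁴ = S(1−A)/(4σ).
T_eq = [360 × 0.78 / (4 × 5.67×10⁻⁸)]^(1/4) = (1.24×10⁹)^(1/4) = 188 K.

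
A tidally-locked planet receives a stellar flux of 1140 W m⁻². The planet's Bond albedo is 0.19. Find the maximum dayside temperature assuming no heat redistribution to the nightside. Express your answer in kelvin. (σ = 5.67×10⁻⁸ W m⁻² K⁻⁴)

With no redistribution each surface element balances locally: S(1−A) = σT⁴.
T = [1140 × 0.81 / 5.67×10⁻⁸]^(1/4) = (1.63×10¹⁰)^(1/4) = 357 K.

T_ss ≈ 357 K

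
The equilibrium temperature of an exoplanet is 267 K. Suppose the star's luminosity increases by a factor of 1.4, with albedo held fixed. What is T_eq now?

T_eq ∝ L^(1/4) · d^(−1/2).
T′ = 267 × 1.4^(1/4) = 290 K.

T_eq ≈ 290 K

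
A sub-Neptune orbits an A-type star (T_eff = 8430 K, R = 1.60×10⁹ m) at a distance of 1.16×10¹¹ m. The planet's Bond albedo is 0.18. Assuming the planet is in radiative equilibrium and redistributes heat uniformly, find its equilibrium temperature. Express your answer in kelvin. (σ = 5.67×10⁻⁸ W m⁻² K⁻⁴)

T_eq ≈ 666 K

L = 4πR_⋆²σT_⋆⁴ = 4π(1.60×10⁹)² × 5.67×10⁻⁸ × (8430)⁴ = 9.21×10²⁷ W.
S = L/(4πd²) = 5.45×10⁴ W m⁻².
Energy balance: absorbed = emitted ⇒ πR²·S(1−A) = 4πR²·σT_eq⁴, so T_eq⁴ = S(1−A)/(4σ).
T_eq = [5.45×10⁴ × 0.82 / (4 × 5.67×10⁻⁸)]^(1/4) = (1.97×10¹¹)^(1/4) = 666 K.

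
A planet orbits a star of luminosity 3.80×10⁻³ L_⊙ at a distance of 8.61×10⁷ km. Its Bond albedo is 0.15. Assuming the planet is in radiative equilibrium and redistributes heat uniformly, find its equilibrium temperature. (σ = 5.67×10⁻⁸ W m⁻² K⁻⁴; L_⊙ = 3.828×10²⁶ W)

d = 8.61×10⁷ km = 8.61×10¹⁰ m.
L = 3.80×10⁻³ × 3.828×10²⁶ = 1.45×10²⁴ W.
Flux: S = L/(4πd²) = 1.45×10²⁴/(4π×(8.61×10¹⁰)²) = 15.6 W m⁻².
Energy balance: absorbed = emitted ⇒ πR²·S(1−A) = 4πR²·σT_eq⁴, so T_eq⁴ = S(1−A)/(4σ).
T_eq = [15.6 × 0.85 / (4 × 5.67×10⁻⁸)]^(1/4) = (5.85×10⁷)^(1/4) = 87.5 K.

T_eq ≈ 87.5 K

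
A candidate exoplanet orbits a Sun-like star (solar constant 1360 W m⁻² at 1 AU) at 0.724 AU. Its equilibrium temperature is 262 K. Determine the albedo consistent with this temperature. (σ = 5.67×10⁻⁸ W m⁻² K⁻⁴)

Flux at 0.724 AU: S = 1360/0.724² = 2590 W m⁻².
From T_eq⁴ = S(1−A)/(4σ): 1−A = 4σT_eq⁴/S.
1−A = 4 × 5.67×10⁻⁸ × (262)⁴ / 2590 = 0.412.

A ≈ 0.59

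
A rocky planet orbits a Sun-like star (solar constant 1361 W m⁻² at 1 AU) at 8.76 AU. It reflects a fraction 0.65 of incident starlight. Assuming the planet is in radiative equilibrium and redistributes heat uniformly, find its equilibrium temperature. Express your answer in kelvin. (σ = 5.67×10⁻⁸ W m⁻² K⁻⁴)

T_eq ≈ 72.3 K

Flux at 8.76 AU: S = 1361/8.76² = 17.7 W m⁻².
Energy balance: absorbed = emitted ⇒ πR²·S(1−A) = 4πR²·σT_eq⁴, so T_eq⁴ = S(1−A)/(4σ).
T_eq = [17.7 × 0.35 / (4 × 5.67×10⁻⁸)]^(1/4) = (2.74×10⁷)^(1/4) = 72.3 K.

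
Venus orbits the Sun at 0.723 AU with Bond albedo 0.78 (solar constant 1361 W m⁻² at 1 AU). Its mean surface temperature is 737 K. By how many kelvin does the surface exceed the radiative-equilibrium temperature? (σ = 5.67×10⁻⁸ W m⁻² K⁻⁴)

S = 1361/0.723² = 2604 W m⁻².
T_eq = [S(1−A)/(4σ)]^(1/4) = [2604×0.22/(4×5.67×10⁻⁸)]^(1/4) = 224.2 K.
ΔT = T_surf − T_eq = 737 − 224.2.

ΔT ≈ 512.8 K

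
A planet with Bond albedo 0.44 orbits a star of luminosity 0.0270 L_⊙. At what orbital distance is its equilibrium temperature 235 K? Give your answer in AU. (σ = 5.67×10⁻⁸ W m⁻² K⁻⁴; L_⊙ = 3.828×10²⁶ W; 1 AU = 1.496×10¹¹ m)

d ≈ 0.172 AU

L = 0.0270 × 3.828×10²⁶ = 1.03×10²⁵ W.
From T_eq⁴ = L(1−A)/(16πσd²): d = √[L(1−A)/(16πσT_eq⁴)].
d = √[1.03×10²⁵ × 0.56 / (16π × 5.67×10⁻⁸ × (235)⁴)] = 2.58×10¹⁰ m = 0.172 AU.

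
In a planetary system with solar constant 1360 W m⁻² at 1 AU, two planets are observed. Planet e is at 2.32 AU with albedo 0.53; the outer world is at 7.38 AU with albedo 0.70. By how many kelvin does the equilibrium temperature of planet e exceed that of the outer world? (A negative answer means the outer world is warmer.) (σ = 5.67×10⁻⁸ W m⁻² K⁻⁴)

ΔT ≈ 75.5 K

T_eq = [S₀(1−A)/(4σd²)]^(1/4), so T ∝ (1−A)^(1/4) / √d.
T₁ = [1360×0.47/(4×5.67×10⁻⁸×2.32²)]^(1/4) = 151.27 K.
T₂ = [1360×0.30/(4×5.67×10⁻⁸×7.38²)]^(1/4) = 75.81 K.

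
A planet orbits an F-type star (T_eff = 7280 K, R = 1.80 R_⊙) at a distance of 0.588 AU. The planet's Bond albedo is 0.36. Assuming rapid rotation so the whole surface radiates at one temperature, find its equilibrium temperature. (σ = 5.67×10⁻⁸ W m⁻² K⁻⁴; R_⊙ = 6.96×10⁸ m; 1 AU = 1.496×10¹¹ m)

R_⋆ = 1.80 × 6.96×10⁸ = 1.25×10⁹ m.
d = 0.588 AU = 8.80×10¹⁰ m.
L = 4πR_⋆²σT_⋆⁴ = 4π(1.25×10⁹)² × 5.67×10⁻⁸ × (7280)⁴ = 3.14×10²⁷ W.
S = L/(4πd²) = 3.23×10⁴ W m⁻².
Energy balance: absorbed = emitted ⇒ πR²·S(1−A) = 4πR²·σT_eq⁴, so T_eq⁴ = S(1−A)/(4σ).
T_eq = [3.23×10⁴ × 0.64 / (4 × 5.67×10⁻⁸)]^(1/4) = (9.12×10¹⁰)^(1/4) = 549 K.

T_eq ≈ 549 K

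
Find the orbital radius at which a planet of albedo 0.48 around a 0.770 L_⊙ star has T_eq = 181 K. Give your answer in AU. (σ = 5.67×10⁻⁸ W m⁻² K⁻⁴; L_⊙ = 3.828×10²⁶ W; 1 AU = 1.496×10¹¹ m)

d ≈ 1.50 AU

L = 0.770 × 3.828×10²⁶ = 2.95×10²⁶ W.
From T_eq⁴ = L(1−A)/(16πσd²): d = √[L(1−A)/(16πσT_eq⁴)].
d = √[2.95×10²⁶ × 0.52 / (16π × 5.67×10⁻⁸ × (181)⁴)] = 2.24×10¹¹ m = 1.50 AU.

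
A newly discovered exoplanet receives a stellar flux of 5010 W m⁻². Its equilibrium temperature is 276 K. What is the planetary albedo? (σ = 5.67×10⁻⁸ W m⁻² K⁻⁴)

From T_eq⁴ = S(1−A)/(4σ): 1−A = 4σT_eq⁴/S.
1−A = 4 × 5.67×10⁻⁸ × (276)⁴ / 5010 = 0.263.

A ≈ 0.74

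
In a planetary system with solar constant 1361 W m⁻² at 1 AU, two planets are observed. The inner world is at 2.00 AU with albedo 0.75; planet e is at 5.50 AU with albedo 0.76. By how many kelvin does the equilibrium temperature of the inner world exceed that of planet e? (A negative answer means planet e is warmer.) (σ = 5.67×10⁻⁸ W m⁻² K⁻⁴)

T_eq = [S₀(1−A)/(4σd²)]^(1/4), so T ∝ (1−A)^(1/4) / √d.
T₁ = [1361×0.25/(4×5.67×10⁻⁸×2.00²)]^(1/4) = 139.16 K.
T₂ = [1361×0.24/(4×5.67×10⁻⁸×5.50²)]^(1/4) = 83.07 K.

ΔT ≈ 56.1 K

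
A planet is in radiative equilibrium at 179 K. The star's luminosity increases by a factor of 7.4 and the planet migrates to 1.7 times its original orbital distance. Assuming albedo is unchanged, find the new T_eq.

T_eq ≈ 226 K

T_eq ∝ L^(1/4) · d^(−1/2).
T′ = 179 × 7.4^(1/4) / 1.7^(1/2) = 226 K.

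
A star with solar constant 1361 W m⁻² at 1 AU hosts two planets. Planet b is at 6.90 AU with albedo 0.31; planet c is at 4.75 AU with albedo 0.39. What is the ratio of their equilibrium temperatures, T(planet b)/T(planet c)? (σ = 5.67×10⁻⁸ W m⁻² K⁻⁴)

T₁/T₂ ≈ 0.856

T_eq = [S₀(1−A)/(4σd²)]^(1/4), so T ∝ (1−A)^(1/4) / √d.
T₁ = [1361×0.69/(4×5.67×10⁻⁸×6.90²)]^(1/4) = 96.57 K.
T₂ = [1361×0.61/(4×5.67×10⁻⁸×4.75²)]^(1/4) = 112.86 K.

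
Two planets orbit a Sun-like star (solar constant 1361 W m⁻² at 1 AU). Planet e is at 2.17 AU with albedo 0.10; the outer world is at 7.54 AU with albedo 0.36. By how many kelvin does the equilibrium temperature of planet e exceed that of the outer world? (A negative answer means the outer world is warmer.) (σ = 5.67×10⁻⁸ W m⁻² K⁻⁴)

T_eq = [S₀(1−A)/(4σd²)]^(1/4), so T ∝ (1−A)^(1/4) / √d.
T₁ = [1361×0.90/(4×5.67×10⁻⁸×2.17²)]^(1/4) = 184.03 K.
T₂ = [1361×0.64/(4×5.67×10⁻⁸×7.54²)]^(1/4) = 90.66 K.

ΔT ≈ 93.4 K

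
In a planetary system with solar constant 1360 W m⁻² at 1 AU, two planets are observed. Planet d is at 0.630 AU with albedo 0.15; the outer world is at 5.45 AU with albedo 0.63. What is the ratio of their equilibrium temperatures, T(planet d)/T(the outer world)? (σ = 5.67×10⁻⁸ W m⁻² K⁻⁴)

T_eq = [S₀(1−A)/(4σd²)]^(1/4), so T ∝ (1−A)^(1/4) / √d.
T₁ = [1360×0.85/(4×5.67×10⁻⁸×0.630²)]^(1/4) = 336.63 K.
T₂ = [1360×0.37/(4×5.67×10⁻⁸×5.45²)]^(1/4) = 92.97 K.

T₁/T₂ ≈ 3.621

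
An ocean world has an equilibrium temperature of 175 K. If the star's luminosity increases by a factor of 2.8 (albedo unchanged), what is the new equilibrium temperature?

T_eq ∝ L^(1/4) · d^(−1/2).
T′ = 175 × 2.8^(1/4) = 226 K.

T_eq ≈ 226 K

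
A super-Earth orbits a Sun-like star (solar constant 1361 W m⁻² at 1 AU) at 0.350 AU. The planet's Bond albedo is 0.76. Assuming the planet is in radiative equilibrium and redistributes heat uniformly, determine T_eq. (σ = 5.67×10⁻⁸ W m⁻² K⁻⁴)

Flux at 0.350 AU: S = 1361/0.350² = 1.11×10⁴ W m⁻².
Energy balance: absorbed = emitted ⇒ πR²·S(1−A) = 4πR²·σT_eq⁴, so T_eq⁴ = S(1−A)/(4σ).
T_eq = [1.11×10⁴ × 0.24 / (4 × 5.67×10⁻⁸)]^(1/4) = (1.18×10¹⁰)^(1/4) = 329 K.

T_eq ≈ 329 K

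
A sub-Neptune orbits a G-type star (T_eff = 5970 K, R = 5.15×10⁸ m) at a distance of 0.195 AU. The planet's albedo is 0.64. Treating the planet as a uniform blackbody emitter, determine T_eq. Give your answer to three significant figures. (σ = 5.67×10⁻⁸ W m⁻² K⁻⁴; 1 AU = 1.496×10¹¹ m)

d = 0.195 AU = 2.92×10¹⁰ m.
L = 4πR_⋆²σT_⋆⁴ = 4π(5.15×10⁸)² × 5.67×10⁻⁸ × (5970)⁴ = 2.40×10²⁶ W.
S = L/(4πd²) = 2.24×10⁴ W m⁻².
Energy balance: absorbed = emitted ⇒ πR²·S(1−A) = 4πR²·σT_eq⁴, so T_eq⁴ = S(1−A)/(4σ).
T_eq = [2.24×10⁴ × 0.36 / (4 × 5.67×10⁻⁸)]^(1/4) = (3.56×10¹⁰)^(1/4) = 434 K.

T_eq ≈ 434 K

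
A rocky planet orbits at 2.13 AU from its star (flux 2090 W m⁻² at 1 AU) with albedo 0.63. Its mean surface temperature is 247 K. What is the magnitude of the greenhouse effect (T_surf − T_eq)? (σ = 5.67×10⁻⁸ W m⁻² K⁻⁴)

S = 2090/2.13² = 460.7 W m⁻².
T_eq = [S(1−A)/(4σ)]^(1/4) = [460.7×0.37/(4×5.67×10⁻⁸)]^(1/4) = 165.6 K.
ΔT = T_surf − T_eq = 247 − 165.6.

ΔT ≈ 81.4 K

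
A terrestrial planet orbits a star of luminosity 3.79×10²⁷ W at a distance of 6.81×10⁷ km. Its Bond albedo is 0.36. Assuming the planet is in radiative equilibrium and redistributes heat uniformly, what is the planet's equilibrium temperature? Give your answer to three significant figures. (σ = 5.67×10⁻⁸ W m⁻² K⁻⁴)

T_eq ≈ 655 K

d = 6.81×10⁷ km = 6.81×10¹⁰ m.
Flux: S = L/(4πd²) = 3.79×10²⁷/(4π×(6.81×10¹⁰)²) = 6.50×10⁴ W m⁻².
Energy balance: absorbed = emitted ⇒ πR²·S(1−A) = 4πR²·σT_eq⁴, so T_eq⁴ = S(1−A)/(4σ).
T_eq = [6.50×10⁴ × 0.64 / (4 × 5.67×10⁻⁸)]^(1/4) = (1.84×10¹¹)^(1/4) = 655 K.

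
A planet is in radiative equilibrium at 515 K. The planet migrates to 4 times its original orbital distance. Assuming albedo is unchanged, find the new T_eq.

T_eq ∝ L^(1/4) · d^(−1/2).
T′ = 515 / 4^(1/2) = 258 K.

T_eq ≈ 258 K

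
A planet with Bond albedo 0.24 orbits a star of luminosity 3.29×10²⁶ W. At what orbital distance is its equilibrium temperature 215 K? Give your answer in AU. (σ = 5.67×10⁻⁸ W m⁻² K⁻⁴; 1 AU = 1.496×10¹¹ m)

d ≈ 1.35 AU

From T_eq⁴ = L(1−A)/(16πσd²): d = √[L(1−A)/(16πσT_eq⁴)].
d = √[3.29×10²⁶ × 0.76 / (16π × 5.67×10⁻⁸ × (215)⁴)] = 2.03×10¹¹ m = 1.35 AU.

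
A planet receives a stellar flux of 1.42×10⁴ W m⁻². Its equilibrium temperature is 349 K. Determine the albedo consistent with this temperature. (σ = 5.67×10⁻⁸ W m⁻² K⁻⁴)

A ≈ 0.76

From T_eq⁴ = S(1−A)/(4σ): 1−A = 4σT_eq⁴/S.
1−A = 4 × 5.67×10⁻⁸ × (349)⁴ / 1.42×10⁴ = 0.237.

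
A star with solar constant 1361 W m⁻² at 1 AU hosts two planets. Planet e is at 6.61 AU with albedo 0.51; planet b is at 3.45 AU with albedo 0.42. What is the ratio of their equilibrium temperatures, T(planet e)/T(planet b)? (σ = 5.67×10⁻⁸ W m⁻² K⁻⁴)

T₁/T₂ ≈ 0.693

T_eq = [S₀(1−A)/(4σd²)]^(1/4), so T ∝ (1−A)^(1/4) / √d.
T₁ = [1361×0.49/(4×5.67×10⁻⁸×6.61²)]^(1/4) = 90.57 K.
T₂ = [1361×0.58/(4×5.67×10⁻⁸×3.45²)]^(1/4) = 130.77 K.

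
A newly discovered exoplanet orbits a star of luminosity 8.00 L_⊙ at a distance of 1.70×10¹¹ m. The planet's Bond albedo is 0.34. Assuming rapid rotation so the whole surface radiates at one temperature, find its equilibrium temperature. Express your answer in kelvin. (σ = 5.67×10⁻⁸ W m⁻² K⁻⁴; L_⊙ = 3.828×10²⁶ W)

L = 8.00 × 3.828×10²⁶ = 3.06×10²⁷ W.
Flux: S = L/(4πd²) = 3.06×10²⁷/(4π×(1.70×10¹¹)²) = 8430 W m⁻².
Energy balance: absorbed = emitted ⇒ πR²·S(1−A) = 4πR²·σT_eq⁴, so T_eq⁴ = S(1−A)/(4σ).
T_eq = [8430 × 0.66 / (4 × 5.67×10⁻⁸)]^(1/4) = (2.45×10¹⁰)^(1/4) = 396 K.

T_eq ≈ 396 K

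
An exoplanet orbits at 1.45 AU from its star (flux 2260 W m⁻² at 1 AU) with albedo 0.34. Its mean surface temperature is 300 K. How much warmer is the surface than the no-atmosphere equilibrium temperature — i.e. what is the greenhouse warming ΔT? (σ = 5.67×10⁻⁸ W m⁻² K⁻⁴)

ΔT ≈ 63.5 K

S = 2260/1.45² = 1075 W m⁻².
T_eq = [S(1−A)/(4σ)]^(1/4) = [1075×0.66/(4×5.67×10⁻⁸)]^(1/4) = 236.5 K.
ΔT = T_surf − T_eq = 300 − 236.5.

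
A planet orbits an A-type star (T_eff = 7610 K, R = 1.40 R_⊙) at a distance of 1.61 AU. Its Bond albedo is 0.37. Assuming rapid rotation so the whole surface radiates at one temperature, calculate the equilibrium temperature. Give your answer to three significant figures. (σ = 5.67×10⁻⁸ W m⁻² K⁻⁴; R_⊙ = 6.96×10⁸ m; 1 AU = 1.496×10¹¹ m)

T_eq ≈ 305 K

R_⋆ = 1.40 × 6.96×10⁸ = 9.74×10⁸ m.
d = 1.61 AU = 2.41×10¹¹ m.
L = 4πR_⋆²σT_⋆⁴ = 4π(9.74×10⁸)² × 5.67×10⁻⁸ × (7610)⁴ = 2.27×10²⁷ W.
S = L/(4πd²) = 3110 W m⁻².
Energy balance: absorbed = emitted ⇒ πR²·S(1−A) = 4πR²·σT_eq⁴, so T_eq⁴ = S(1−A)/(4σ).
T_eq = [3110 × 0.63 / (4 × 5.67×10⁻⁸)]^(1/4) = (8.65×10⁹)^(1/4) = 305 K.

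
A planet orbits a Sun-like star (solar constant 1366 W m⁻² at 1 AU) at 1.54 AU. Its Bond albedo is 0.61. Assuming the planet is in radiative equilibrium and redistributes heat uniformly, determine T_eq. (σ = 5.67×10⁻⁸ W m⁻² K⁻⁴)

Flux at 1.54 AU: S = 1366/1.54² = 576 W m⁻².
Energy balance: absorbed = emitted ⇒ πR²·S(1−A) = 4πR²·σT_eq⁴, so T_eq⁴ = S(1−A)/(4σ).
T_eq = [576 × 0.39 / (4 × 5.67×10⁻⁸)]^(1/4) = (9.90×10⁸)^(1/4) = 177 K.

T_eq ≈ 177 K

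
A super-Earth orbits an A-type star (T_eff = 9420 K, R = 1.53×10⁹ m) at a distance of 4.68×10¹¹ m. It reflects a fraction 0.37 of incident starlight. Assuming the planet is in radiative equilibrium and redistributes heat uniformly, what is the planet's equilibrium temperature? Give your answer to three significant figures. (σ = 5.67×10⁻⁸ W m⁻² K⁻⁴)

T_eq ≈ 339 K

L = 4πR_⋆²σT_⋆⁴ = 4π(1.53×10⁹)² × 5.67×10⁻⁸ × (9420)⁴ = 1.31×10²⁸ W.
S = L/(4πd²) = 4770 W m⁻².
Energy balance: absorbed = emitted ⇒ πR²·S(1−A) = 4πR²·σT_eq⁴, so T_eq⁴ = S(1−A)/(4σ).
T_eq = [4770 × 0.63 / (4 × 5.67×10⁻⁸)]^(1/4) = (1.33×10¹⁰)^(1/4) = 339 K.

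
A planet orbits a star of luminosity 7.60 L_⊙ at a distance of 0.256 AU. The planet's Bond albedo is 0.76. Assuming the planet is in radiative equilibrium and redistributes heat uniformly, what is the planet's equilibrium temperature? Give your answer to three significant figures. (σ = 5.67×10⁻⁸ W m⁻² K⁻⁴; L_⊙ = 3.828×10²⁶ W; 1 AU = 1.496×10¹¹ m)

d = 0.256 AU = 3.83×10¹⁰ m.
L = 7.60 × 3.828×10²⁶ = 2.91×10²⁷ W.
Flux: S = L/(4πd²) = 2.91×10²⁷/(4π×(3.83×10¹⁰)²) = 1.58×10⁵ W m⁻².
Energy balance: absorbed = emitted ⇒ πR²·S(1−A) = 4πR²·σT_eq⁴, so T_eq⁴ = S(1−A)/(4σ).
T_eq = [1.58×10⁵ × 0.24 / (4 × 5.67×10⁻⁸)]^(1/4) = (1.67×10¹¹)^(1/4) = 639 K.

T_eq ≈ 639 K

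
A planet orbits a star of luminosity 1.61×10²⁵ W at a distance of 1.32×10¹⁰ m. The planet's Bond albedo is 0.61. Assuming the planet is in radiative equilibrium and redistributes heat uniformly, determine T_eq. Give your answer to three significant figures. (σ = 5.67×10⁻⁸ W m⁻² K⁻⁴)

T_eq ≈ 335 K

Flux: S = L/(4πd²) = 1.61×10²⁵/(4π×(1.32×10¹⁰)²) = 7350 W m⁻².
Energy balance: absorbed = emitted ⇒ πR²·S(1−A) = 4πR²·σT_eq⁴, so T_eq⁴ = S(1−A)/(4σ).
T_eq = [7350 × 0.39 / (4 × 5.67×10⁻⁸)]^(1/4) = (1.26×10¹⁰)^(1/4) = 335 K.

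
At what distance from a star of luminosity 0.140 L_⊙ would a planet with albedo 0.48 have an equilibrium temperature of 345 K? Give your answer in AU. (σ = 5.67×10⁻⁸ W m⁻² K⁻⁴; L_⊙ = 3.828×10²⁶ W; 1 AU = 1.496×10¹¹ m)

d ≈ 0.176 AU

L = 0.140 × 3.828×10²⁶ = 5.36×10²⁵ W.
From T_eq⁴ = L(1−A)/(16πσd²): d = √[L(1−A)/(16πσT_eq⁴)].
d = √[5.36×10²⁵ × 0.52 / (16π × 5.67×10⁻⁸ × (345)⁴)] = 2.63×10¹⁰ m = 0.176 AU.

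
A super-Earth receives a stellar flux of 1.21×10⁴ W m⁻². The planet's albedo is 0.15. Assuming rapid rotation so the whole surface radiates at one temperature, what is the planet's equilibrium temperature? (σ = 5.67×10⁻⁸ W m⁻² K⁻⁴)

T_eq ≈ 461 K

Energy balance: absorbed = emitted ⇒ πR²·S(1−A) = 4πR²·σT_eq⁴, so T_eq⁴ = S(1−A)/(4σ).
T_eq = [1.21×10⁴ × 0.85 / (4 × 5.67×10⁻⁸)]^(1/4) = (4.53×10¹⁰)^(1/4) = 461 K.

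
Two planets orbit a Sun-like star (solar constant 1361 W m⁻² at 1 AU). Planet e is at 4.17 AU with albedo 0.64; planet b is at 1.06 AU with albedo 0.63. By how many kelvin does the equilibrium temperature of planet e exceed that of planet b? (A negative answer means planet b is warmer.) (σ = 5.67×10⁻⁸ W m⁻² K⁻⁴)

ΔT ≈ -105.3 K

T_eq = [S₀(1−A)/(4σd²)]^(1/4), so T ∝ (1−A)^(1/4) / √d.
T₁ = [1361×0.36/(4×5.67×10⁻⁸×4.17²)]^(1/4) = 105.58 K.
T₂ = [1361×0.37/(4×5.67×10⁻⁸×1.06²)]^(1/4) = 210.84 K.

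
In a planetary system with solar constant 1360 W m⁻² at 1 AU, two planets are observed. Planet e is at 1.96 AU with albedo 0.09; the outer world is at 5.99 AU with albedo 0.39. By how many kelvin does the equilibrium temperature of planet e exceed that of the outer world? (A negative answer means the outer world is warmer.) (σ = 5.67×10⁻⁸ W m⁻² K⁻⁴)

T_eq = [S₀(1−A)/(4σd²)]^(1/4), so T ∝ (1−A)^(1/4) / √d.
T₁ = [1360×0.91/(4×5.67×10⁻⁸×1.96²)]^(1/4) = 194.14 K.
T₂ = [1360×0.61/(4×5.67×10⁻⁸×5.99²)]^(1/4) = 100.48 K.

ΔT ≈ 93.7 K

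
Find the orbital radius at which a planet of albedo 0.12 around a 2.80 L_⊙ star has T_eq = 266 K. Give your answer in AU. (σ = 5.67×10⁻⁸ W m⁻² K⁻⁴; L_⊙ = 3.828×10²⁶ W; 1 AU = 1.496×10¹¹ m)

L = 2.80 × 3.828×10²⁶ = 1.07×10²⁷ W.
From T_eq⁴ = L(1−A)/(16πσd²): d = √[L(1−A)/(16πσT_eq⁴)].
d = √[1.07×10²⁷ × 0.88 / (16π × 5.67×10⁻⁸ × (266)⁴)] = 2.57×10¹¹ m = 1.72 AU.

d ≈ 1.72 AU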